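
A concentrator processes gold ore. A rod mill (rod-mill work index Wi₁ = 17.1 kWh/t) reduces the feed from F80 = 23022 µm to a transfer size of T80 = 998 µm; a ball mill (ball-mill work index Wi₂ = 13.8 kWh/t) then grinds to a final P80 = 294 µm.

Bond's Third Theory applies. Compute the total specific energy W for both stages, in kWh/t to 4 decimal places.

W_Bond = 10·Wi·(1/√P₈₀ − 1/√F₈₀)
Stage 1 (23022→998 µm, Wi₁=17.1): W₁ = 10·17.1·(0.031654 − 0.006591) = 4.2859 kWh/t
Stage 2 (998→294 µm, Wi₂=13.8): W₂ = 10·13.8·(0.058321 − 0.031654) = 3.6800 kWh/t
W = W₁ + W₂ = 4.2859 + 3.6800 = 7.9659 kWh/t

W = 7.9659 kWh/t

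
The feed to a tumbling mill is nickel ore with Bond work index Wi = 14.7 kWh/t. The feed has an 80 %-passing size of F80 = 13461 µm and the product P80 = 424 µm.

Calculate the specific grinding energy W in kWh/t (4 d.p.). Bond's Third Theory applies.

W = 5.8719 kWh/t

Bond: W = 10·Wi·(1/√P80 − 1/√F80)
1/√424 = 0.048564;  1/√13461 = 0.008619
W = 10·14.7·(0.048564 − 0.008619) = 5.8719 kWh/t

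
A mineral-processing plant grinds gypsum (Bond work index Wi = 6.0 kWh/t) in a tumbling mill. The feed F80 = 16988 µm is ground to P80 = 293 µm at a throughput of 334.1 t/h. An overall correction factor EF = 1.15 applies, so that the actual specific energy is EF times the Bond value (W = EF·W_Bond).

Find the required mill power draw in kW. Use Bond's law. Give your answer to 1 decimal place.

P = 1169.9 kW

W = 10·Wi·(P80^(-½) − F80^(-½))
W = 10·6.0·(1/√293 − 1/√16988) = 10·6.0·(0.050748) = 3.0449 kWh/t
With EF = 1.15: W = 3.0449·1.15 = 3.5016 kWh/t
Power = W × throughput = 3.5016 kWh/t × 334.1 t/h = 1169.9 kW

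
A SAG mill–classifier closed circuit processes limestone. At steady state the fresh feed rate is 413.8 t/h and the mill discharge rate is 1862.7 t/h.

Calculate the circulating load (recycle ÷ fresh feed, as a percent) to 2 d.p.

CL = 350.14 %

Mill node: discharge = fresh + recycle.
R = M − F = 1862.7 − 413.8 = 1448.9 t/h
CL = 100·R/F = 100·1448.9/413.8 = 350.14 %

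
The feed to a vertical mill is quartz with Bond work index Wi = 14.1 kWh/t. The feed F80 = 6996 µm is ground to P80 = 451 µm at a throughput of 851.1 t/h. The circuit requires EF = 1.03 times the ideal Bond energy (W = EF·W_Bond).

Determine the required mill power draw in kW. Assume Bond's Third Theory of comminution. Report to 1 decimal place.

Bond: W = 10·Wi·(1/√P80 − 1/√F80)
W = 10·14.1·(1/√451 − 1/√6996) = 10·14.1·(0.035132) = 4.9537 kWh/t
Corrected W = EF·W_Bond = 1.03·4.9537 = 5.1023 kWh/t
Power = W × throughput = 5.1023 kWh/t × 851.1 t/h = 4342.6 kW

P = 4342.6 kW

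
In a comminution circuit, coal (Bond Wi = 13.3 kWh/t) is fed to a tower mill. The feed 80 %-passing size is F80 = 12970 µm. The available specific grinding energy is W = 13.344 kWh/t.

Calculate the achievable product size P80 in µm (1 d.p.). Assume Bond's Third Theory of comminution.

Bond:  W = 10 Wi (1/√P − 1/√F)
P80^-0.5 = F80^-0.5 + W/(10 Wi)
  = 13.3440/(10·13.3) + 1/√12970 = 0.100331 + 0.008781 = 0.109112
P80 = (1/0.109112)² = 9.1649² = 84.00 µm

P80 = 84.0 µm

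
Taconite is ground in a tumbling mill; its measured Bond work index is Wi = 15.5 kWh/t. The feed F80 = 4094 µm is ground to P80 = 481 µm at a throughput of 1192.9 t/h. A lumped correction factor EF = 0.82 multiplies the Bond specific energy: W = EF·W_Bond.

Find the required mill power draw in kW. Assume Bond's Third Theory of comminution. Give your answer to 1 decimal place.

Bond:  W = 10 Wi (1/√P − 1/√F)
W = 10·15.5·(1/√481 − 1/√4094) = 10·15.5·(0.029967) = 4.6449 kWh/t
Corrected W = EF·W_Bond = 0.82·4.6449 = 3.8088 kWh/t
P = W·T = 3.8088·1192.9 = 4543.6 kW

P = 4543.6 kW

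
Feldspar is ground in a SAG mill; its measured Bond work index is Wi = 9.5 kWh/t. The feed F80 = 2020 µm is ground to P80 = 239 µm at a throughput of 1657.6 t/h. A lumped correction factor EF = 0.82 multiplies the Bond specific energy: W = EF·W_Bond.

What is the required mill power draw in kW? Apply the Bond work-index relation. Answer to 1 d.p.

W = 10·Wi·(P80^(-½) − F80^(-½))
W = 10·9.5·(1/√239 − 1/√2020) = 10·9.5·(0.042435) = 4.0313 kWh/t
With EF = 0.82: W = 4.0313·0.82 = 3.3057 kWh/t
P = W·T = 3.3057·1657.6 = 5479.5 kW

P = 5479.5 kW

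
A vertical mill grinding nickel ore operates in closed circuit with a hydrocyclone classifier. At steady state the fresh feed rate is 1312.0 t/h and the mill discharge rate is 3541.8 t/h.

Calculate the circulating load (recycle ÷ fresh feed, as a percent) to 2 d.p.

CL = 169.95 %

Steady state: M = F + R.
R = M − F = 3541.8 − 1312.0 = 2229.8 t/h
CL = 100·R/F = 100·2229.8/1312.0 = 169.95 %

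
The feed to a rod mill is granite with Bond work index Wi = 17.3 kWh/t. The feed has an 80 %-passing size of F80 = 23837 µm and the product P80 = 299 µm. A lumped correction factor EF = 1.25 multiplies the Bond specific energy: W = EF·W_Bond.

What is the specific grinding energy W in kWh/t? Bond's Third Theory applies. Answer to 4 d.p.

W = 11.1054 kWh/t

W = 10 Wi / √P80 − 10 Wi / √F80
1/√299 = 0.057831;  1/√23837 = 0.006477
W = 10·17.3·(0.057831 − 0.006477) = 8.8843 kWh/t
Apply correction: 8.8843 × 1.25 = 11.1054 kWh/t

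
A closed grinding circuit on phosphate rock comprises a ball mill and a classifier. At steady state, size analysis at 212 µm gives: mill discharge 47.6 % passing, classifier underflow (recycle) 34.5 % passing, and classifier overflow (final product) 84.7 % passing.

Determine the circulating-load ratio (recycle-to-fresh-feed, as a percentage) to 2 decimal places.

CL = 283.21 %

Let r = R/F. Size balance at 212 µm:
(1+r)·d = r·u + o ⇒ r = (o−d)/(d−u)
r = (84.7 − 47.6)/(47.6 − 34.5) = 37.1/13.1 = 2.8321
CL = 100·r = 283.21 %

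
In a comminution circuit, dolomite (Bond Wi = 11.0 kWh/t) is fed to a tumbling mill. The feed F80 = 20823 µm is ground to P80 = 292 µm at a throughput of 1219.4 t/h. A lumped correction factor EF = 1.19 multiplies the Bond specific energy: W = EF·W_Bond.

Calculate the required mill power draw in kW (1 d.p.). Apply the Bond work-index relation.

W = 10 Wi (P80^-0.5 − F80^-0.5)
W = 10·11.0·(1/√292 − 1/√20823) = 10·11.0·(0.051591) = 5.6750 kWh/t
Corrected W = EF·W_Bond = 1.19·5.6750 = 6.7532 kWh/t
P = W·T = 6.7532·1219.4 = 8234.9 kW

P = 8234.9 kW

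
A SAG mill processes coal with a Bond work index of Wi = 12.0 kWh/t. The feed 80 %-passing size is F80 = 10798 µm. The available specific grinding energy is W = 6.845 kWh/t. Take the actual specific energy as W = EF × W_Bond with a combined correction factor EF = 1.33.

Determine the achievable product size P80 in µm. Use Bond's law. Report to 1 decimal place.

P80 = 362.6 µm

Bond: W = 10·Wi·(1/√P80 − 1/√F80)
W_Bond = W / EF = 6.845 / 1.33 = 5.1466 kWh/t
⇒ 1/√P80 = W_Bond/(10 Wi) + 1/√F80
  = 5.1466/(10·12.0) + 1/√10798 = 0.042888 + 0.009623 = 0.052512
P80 = (1/0.052512)² = 19.0433² = 362.65 µm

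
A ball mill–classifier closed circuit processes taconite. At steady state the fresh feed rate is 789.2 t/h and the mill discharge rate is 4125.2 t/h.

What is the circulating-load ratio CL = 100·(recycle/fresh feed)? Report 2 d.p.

M = F + R at steady state, so:
R = M − F = 4125.2 − 789.2 = 3336.0 t/h
CL = 100·R/F = 100·3336.0/789.2 = 422.71 %

CL = 422.71 %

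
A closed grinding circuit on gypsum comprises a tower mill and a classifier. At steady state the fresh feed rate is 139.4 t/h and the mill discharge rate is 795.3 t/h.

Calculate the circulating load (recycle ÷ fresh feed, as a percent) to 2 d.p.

M = F + R at steady state, so:
R = M − F = 795.3 − 139.4 = 655.9 t/h
CL = 100·R/F = 100·655.9/139.4 = 470.52 %

CL = 470.52 %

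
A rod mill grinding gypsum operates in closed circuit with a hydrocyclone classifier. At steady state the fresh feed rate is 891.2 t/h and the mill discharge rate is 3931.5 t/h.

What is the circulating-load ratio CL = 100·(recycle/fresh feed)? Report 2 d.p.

CL = 341.15 %

M = F + R at steady state, so:
R = M − F = 3931.5 − 891.2 = 3040.3 t/h
CL = 100·R/F = 100·3040.3/891.2 = 341.15 %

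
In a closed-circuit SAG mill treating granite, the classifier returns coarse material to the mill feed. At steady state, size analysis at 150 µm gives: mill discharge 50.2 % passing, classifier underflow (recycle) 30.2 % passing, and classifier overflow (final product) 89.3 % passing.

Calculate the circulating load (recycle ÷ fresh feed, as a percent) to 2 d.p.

Balance %-passing 150 µm (r = R/F):
d + r·d = r·u + o → r(d−u) = o−d
r = (89.3 − 50.2)/(50.2 − 30.2) = 39.1/20.0 = 1.9550
CL = 100·r = 195.50 %

CL = 195.50 %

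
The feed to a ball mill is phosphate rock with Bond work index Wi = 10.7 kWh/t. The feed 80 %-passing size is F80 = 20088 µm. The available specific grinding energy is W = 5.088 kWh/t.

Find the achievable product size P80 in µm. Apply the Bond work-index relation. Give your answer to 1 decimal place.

Bond: W = 10·Wi·(1/√P80 − 1/√F80)
P80^-0.5 = F80^-0.5 + W/(10 Wi)
  = 5.0880/(10·10.7) + 1/√20088 = 0.047551 + 0.007056 = 0.054607
P80 = (1/0.054607)² = 18.3127² = 335.35 µm

P80 = 335.4 µm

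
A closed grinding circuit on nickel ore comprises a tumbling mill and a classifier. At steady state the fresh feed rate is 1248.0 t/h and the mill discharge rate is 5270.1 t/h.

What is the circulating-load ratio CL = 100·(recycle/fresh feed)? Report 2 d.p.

CL = 322.28 %

Mill node: discharge = fresh + recycle.
R = M − F = 5270.1 − 1248.0 = 4022.1 t/h
CL = 100·R/F = 100·4022.1/1248.0 = 322.28 %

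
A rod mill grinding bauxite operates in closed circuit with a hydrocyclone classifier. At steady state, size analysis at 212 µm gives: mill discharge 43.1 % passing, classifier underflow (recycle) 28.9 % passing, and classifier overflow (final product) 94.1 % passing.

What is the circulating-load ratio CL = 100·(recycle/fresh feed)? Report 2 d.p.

Mass balance on the −212 µm fraction:
Fd + Rd = Ru + Fo ⇒ R/F = (o−d)/(d−u)
r = (94.1 − 43.1)/(43.1 − 28.9) = 51.0/14.2 = 3.5915
CL = 100·r = 359.15 %

CL = 359.15 %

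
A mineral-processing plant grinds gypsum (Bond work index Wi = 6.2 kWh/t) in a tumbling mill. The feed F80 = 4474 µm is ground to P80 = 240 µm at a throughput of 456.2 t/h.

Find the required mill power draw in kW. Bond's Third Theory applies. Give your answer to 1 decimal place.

W = 10·Wi·[P80^(−½) − F80^(−½)]
W = 10·6.2·(1/√240 − 1/√4474) = 10·6.2·(0.049599) = 3.0752 kWh/t
Power = W × throughput = 3.0752 kWh/t × 456.2 t/h = 1402.9 kW

P = 1402.9 kW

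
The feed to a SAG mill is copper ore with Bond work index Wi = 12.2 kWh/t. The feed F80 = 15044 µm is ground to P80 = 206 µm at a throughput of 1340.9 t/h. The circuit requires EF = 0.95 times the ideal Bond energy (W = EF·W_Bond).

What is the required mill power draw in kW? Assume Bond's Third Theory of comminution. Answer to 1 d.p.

W_Bond = 10·Wi·(1/√P₈₀ − 1/√F₈₀)
W = 10·12.2·(1/√206 − 1/√15044) = 10·12.2·(0.061520) = 7.5055 kWh/t
Corrected W = EF·W_Bond = 0.95·7.5055 = 7.1302 kWh/t
Mill draw = 7.1302 × 1340.9 = 9560.9 kW

P = 9560.9 kW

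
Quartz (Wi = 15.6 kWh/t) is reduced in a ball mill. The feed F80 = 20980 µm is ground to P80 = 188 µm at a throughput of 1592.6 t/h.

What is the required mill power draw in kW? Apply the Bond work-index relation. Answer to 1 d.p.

P = 16404.5 kW

Bond: W = 10·Wi·(1/√P80 − 1/√F80)
W = 10·15.6·(1/√188 − 1/√20980) = 10·15.6·(0.066029) = 10.3005 kWh/t
Mill draw = 10.3005 × 1592.6 = 16404.5 kW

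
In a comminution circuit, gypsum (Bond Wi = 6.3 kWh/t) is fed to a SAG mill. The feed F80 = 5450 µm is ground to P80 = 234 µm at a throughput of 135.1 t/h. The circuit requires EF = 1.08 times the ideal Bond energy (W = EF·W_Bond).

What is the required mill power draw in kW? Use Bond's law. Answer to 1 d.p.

P = 476.4 kW

W = 10·Wi·(P80^(-½) − F80^(-½))
W = 10·6.3·(1/√234 − 1/√5450) = 10·6.3·(0.051826) = 3.2651 kWh/t
W_actual = 1.08 × 3.2651 = 3.5263 kWh/t
P = W·T = 3.5263·135.1 = 476.4 kW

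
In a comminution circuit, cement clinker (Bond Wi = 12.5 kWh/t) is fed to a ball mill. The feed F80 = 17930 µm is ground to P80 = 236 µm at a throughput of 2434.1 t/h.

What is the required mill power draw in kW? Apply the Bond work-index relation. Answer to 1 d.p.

W = 10·Wi·(P80^(-½) − F80^(-½))
W = 10·12.5·(1/√236 − 1/√17930) = 10·12.5·(0.057626) = 7.2033 kWh/t
Mill draw = 7.2033 × 2434.1 = 17533.5 kW

P = 17533.5 kW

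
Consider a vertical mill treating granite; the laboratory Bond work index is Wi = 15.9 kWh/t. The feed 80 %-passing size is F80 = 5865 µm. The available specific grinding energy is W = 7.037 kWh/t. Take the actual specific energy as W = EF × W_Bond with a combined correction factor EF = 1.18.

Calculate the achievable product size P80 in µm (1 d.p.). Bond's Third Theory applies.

P80 = 391.1 µm

Bond: W = 10·Wi·(1/√P80 − 1/√F80)
W_Bond = W / EF = 7.037 / 1.18 = 5.9636 kWh/t
⇒ 1/√P80 = W_Bond/(10·Wi) + 1/√F80
  = 5.9636/(10·15.9) + 1/√5865 = 0.037507 + 0.013058 = 0.050564
P80 = (1/0.050564)² = 19.7768² = 391.12 µm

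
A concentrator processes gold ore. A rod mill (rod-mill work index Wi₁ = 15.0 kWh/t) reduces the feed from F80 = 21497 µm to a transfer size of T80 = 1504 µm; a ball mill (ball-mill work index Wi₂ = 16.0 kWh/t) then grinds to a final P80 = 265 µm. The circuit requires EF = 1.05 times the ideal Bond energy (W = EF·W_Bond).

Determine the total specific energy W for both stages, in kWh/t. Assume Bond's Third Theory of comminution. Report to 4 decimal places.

W = 8.9752 kWh/t

W = 10·Wi·[P80^(−½) − F80^(−½)]
Stage 1 (21497→1504 µm, Wi₁=15.0): W₁ = 10·15.0·(0.025786 − 0.006820) = 2.8448 kWh/t
Stage 2 (1504→265 µm, Wi₂=16.0): W₂ = 10·16.0·(0.061430 − 0.025786) = 5.7030 kWh/t
W = W₁ + W₂ = 2.8448 + 5.7030 = 8.5478 kWh/t
Apply correction: 8.5478 × 1.05 = 8.9752 kWh/t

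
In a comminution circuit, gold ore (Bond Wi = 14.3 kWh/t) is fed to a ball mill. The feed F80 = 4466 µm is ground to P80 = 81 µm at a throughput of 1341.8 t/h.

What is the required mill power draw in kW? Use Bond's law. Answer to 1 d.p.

P = 18448.5 kW

W = 10 Wi (P80^-0.5 − F80^-0.5)
W = 10·14.3·(1/√81 − 1/√4466) = 10·14.3·(0.096147) = 13.7491 kWh/t
Mill draw = 13.7491 × 1341.8 = 18448.5 kW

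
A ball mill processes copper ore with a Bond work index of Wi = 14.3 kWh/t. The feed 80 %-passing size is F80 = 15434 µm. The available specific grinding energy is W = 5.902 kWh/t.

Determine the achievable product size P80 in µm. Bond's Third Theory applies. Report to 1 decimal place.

W = 10·Wi·[P80^(−½) − F80^(−½)]
P80^(−½) = W/(10 Wi) + F80^(−½)
  = 5.9020/(10·14.3) + 1/√15434 = 0.041273 + 0.008049 = 0.049322
P80 = (1/0.049322)² = 20.2749² = 411.07 µm

P80 = 411.1 µm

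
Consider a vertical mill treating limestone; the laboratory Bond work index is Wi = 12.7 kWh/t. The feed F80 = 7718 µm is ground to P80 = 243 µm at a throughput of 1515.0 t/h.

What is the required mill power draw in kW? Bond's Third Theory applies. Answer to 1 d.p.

P = 10152.7 kW

W = 10 Wi / √P80 − 10 Wi / √F80
W = 10·12.7·(1/√243 − 1/√7718) = 10·12.7·(0.052767) = 6.7014 kWh/t
P = W·T = 6.7014·1515.0 = 10152.7 kW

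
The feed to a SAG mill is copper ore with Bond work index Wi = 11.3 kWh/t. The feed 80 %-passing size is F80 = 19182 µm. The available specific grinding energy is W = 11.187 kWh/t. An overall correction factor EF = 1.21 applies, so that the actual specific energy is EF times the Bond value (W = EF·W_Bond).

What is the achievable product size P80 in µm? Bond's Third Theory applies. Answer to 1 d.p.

W_Bond = 10·Wi·(1/√P₈₀ − 1/√F₈₀)
W_Bond = W / EF = 11.187 / 1.21 = 9.2455 kWh/t
⇒ 1/√P80 = W_Bond/(10 Wi) + 1/√F80
  = 9.2455/(10·11.3) + 1/√19182 = 0.081818 + 0.007220 = 0.089038
P80 = (1/0.089038)² = 11.2311² = 126.14 µm

P80 = 126.1 µm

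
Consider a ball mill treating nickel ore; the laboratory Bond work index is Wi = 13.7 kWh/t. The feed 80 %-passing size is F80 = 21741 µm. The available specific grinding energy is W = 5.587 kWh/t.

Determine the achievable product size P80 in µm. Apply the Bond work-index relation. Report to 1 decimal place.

P80 = 442.0 µm

Bond:  W = 10 Wi (1/√P − 1/√F)
P80^(−½) = W/(10 Wi) + F80^(−½)
  = 5.5870/(10·13.7) + 1/√21741 = 0.040781 + 0.006782 = 0.047563
P80 = (1/0.047563)² = 21.0247² = 442.04 µm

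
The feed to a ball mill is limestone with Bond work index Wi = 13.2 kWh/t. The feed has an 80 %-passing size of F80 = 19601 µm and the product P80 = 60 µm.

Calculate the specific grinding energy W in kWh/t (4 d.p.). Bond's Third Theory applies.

W = 10 Wi (P80^-0.5 − F80^-0.5)
1/√60 = 0.129099;  1/√19601 = 0.007143
W = 10·13.2·(0.129099 − 0.007143) = 16.0983 kWh/t

W = 16.0983 kWh/t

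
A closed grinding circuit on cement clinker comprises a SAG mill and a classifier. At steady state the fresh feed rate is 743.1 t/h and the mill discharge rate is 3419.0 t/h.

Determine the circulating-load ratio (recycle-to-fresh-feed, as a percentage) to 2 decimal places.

Mill node: discharge = fresh + recycle.
R = M − F = 3419.0 − 743.1 = 2675.9 t/h
CL = 100·R/F = 100·2675.9/743.1 = 360.10 %

CL = 360.10 %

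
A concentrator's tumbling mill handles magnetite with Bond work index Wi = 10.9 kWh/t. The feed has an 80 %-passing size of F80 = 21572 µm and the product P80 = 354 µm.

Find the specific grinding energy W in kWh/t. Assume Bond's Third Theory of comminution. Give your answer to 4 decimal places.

W = 10 Wi (P80^-0.5 − F80^-0.5)
1/√354 = 0.053149;  1/√21572 = 0.006809
W = 10·10.9·(0.053149 − 0.006809) = 5.0512 kWh/t

W = 5.0512 kWh/t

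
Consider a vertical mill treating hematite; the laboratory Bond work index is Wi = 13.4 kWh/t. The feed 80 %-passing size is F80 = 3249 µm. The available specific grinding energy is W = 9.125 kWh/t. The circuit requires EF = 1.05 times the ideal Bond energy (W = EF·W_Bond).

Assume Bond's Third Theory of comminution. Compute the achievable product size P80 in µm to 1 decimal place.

W = 10 Wi / √P80 − 10 Wi / √F80
W_Bond = W / EF = 9.125 / 1.05 = 8.6905 kWh/t
⇒ 1/√P80 = W_Bond/(10·Wi) + 1/√F80
  = 8.6905/(10·13.4) + 1/√3249 = 0.064854 + 0.017544 = 0.082398
P80 = (1/0.082398)² = 12.1362² = 147.29 µm

P80 = 147.3 µm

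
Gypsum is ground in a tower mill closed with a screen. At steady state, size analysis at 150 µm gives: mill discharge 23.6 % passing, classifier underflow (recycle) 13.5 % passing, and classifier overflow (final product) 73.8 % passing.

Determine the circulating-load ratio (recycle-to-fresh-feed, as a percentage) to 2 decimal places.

Mass balance on the −150 µm fraction:
d + r·d = r·u + o → r(d−u) = o−d
r = (73.8 − 23.6)/(23.6 − 13.5) = 50.2/10.1 = 4.9703
CL = 100·r = 497.03 %

CL = 497.03 %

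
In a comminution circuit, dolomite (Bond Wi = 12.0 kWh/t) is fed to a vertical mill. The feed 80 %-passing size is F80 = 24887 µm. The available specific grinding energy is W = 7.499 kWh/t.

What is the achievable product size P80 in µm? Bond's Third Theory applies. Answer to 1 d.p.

W = 10 Wi (1/√P80 − 1/√F80)  [Bond]
1/√P80 = 1/√F80 + W/(10·Wi)
  = 7.4990/(10·12.0) + 1/√24887 = 0.062492 + 0.006339 = 0.068831
P80 = (1/0.068831)² = 14.5284² = 211.08 µm

P80 = 211.1 µm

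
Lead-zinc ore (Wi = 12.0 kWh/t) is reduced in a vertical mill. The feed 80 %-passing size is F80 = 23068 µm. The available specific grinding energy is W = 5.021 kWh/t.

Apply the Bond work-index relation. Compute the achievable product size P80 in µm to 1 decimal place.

P80 = 426.4 µm

W = 10 Wi (1/√P80 − 1/√F80)  [Bond]
P80^(−½) = W/(10 Wi) + F80^(−½)
  = 5.0210/(10·12.0) + 1/√23068 = 0.041842 + 0.006584 = 0.048426
P80 = (1/0.048426)² = 20.6502² = 426.43 µm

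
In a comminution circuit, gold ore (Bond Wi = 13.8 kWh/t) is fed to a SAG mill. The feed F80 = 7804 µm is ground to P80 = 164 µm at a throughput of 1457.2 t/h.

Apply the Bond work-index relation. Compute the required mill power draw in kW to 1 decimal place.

W = 10 Wi (P80^-0.5 − F80^-0.5)
W = 10·13.8·(1/√164 − 1/√7804) = 10·13.8·(0.066767) = 9.2138 kWh/t
Mill draw = 9.2138 × 1457.2 = 13426.4 kW

P = 13426.4 kW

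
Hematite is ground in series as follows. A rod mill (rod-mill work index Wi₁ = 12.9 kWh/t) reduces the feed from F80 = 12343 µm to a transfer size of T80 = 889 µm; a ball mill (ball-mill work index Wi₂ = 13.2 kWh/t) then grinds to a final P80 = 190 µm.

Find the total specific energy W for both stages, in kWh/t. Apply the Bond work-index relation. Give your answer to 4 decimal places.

W = 8.3145 kWh/t

Bond:  W = 10 Wi (1/√P − 1/√F)
Stage 1 (12343→889 µm, Wi₁=12.9): W₁ = 10·12.9·(0.033539 − 0.009001) = 3.1654 kWh/t
Stage 2 (889→190 µm, Wi₂=13.2): W₂ = 10·13.2·(0.072548 − 0.033539) = 5.1491 kWh/t
W = W₁ + W₂ = 3.1654 + 5.1491 = 8.3145 kWh/t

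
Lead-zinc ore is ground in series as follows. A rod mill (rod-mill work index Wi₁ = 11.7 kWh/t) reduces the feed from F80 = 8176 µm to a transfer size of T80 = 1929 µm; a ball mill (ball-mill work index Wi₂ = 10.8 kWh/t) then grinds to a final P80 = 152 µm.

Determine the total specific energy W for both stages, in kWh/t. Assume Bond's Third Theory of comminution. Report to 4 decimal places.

Bond:  W = 10 Wi (1/√P − 1/√F)
Stage 1 (8176→1929 µm, Wi₁=11.7): W₁ = 10·11.7·(0.022768 − 0.011059) = 1.3700 kWh/t
Stage 2 (1929→152 µm, Wi₂=10.8): W₂ = 10·10.8·(0.081111 − 0.022768) = 6.3010 kWh/t
W = W₁ + W₂ = 1.3700 + 6.3010 = 7.6709 kWh/t

W = 7.6709 kWh/t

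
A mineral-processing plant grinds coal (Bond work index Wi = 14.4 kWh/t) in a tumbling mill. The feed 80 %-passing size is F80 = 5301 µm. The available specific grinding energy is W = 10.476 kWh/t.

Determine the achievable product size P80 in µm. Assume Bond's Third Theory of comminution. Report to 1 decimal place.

P80 = 133.7 µm

W = 10 Wi (P80^-0.5 − F80^-0.5)
P80^(−½) = W/(10 Wi) + F80^(−½)
  = 10.4760/(10·14.4) + 1/√5301 = 0.072750 + 0.013735 = 0.086485
P80 = (1/0.086485)² = 11.5627² = 133.70 µm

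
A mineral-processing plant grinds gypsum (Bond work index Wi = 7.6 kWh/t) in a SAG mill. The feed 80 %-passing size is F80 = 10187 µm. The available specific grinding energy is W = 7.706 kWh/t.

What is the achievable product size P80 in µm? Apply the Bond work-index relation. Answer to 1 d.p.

P80 = 80.7 µm

W = 10 Wi / √P80 − 10 Wi / √F80
P80^(−½) = W/(10 Wi) + F80^(−½)
  = 7.7060/(10·7.6) + 1/√10187 = 0.101395 + 0.009908 = 0.111303
P80 = (1/0.111303)² = 8.9845² = 80.72 µm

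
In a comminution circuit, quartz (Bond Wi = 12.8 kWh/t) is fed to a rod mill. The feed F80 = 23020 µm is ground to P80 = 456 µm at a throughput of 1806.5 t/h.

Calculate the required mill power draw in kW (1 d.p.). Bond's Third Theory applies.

P = 9304.4 kW

W = 10 Wi (1/√P80 − 1/√F80)  [Bond]
W = 10·12.8·(1/√456 − 1/√23020) = 10·12.8·(0.040238) = 5.1505 kWh/t
P_mill = W·ṁ = 5.1505·1806.5 = 9304.4 kW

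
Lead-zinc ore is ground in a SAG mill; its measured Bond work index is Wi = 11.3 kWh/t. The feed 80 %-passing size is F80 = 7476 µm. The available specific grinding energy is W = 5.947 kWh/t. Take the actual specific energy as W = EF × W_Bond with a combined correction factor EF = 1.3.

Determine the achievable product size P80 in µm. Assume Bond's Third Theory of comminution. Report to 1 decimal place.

P80 = 369.1 µm

W = 10 Wi / √P80 − 10 Wi / √F80
W_Bond = W / EF = 5.947 / 1.3 = 4.5746 kWh/t
⇒ 1/√P80 = W_Bond/(10 Wi) + 1/√F80
  = 4.5746/(10·11.3) + 1/√7476 = 0.040483 + 0.011566 = 0.052049
P80 = (1/0.052049)² = 19.2127² = 369.13 µm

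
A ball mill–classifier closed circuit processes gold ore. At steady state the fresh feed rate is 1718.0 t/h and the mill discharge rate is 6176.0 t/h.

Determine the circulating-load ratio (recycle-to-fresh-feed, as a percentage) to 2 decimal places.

Steady state: M = F + R.
R = M − F = 6176.0 − 1718.0 = 4458.0 t/h
CL = 100·R/F = 100·4458.0/1718.0 = 259.49 %

CL = 259.49 %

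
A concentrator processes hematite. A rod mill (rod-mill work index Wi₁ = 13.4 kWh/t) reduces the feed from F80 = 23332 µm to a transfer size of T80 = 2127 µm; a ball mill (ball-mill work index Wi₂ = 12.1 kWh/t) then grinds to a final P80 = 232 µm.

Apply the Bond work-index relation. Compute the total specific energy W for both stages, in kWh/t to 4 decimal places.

W = 7.3487 kWh/t

Bond:  W = 10 Wi (1/√P − 1/√F)
Stage 1 (23332→2127 µm, Wi₁=13.4): W₁ = 10·13.4·(0.021683 − 0.006547) = 2.0282 kWh/t
Stage 2 (2127→232 µm, Wi₂=12.1): W₂ = 10·12.1·(0.065653 − 0.021683) = 5.3204 kWh/t
W = W₁ + W₂ = 2.0282 + 5.3204 = 7.3487 kWh/t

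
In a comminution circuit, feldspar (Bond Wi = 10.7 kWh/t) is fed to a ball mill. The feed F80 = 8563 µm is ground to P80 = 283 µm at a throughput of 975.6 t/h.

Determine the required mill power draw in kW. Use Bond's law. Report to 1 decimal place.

P = 5077.2 kW

W = 10 Wi (P80^-0.5 − F80^-0.5)
W = 10·10.7·(1/√283 − 1/√8563) = 10·10.7·(0.048637) = 5.2042 kWh/t
Power = W × throughput = 5.2042 kWh/t × 975.6 t/h = 5077.2 kW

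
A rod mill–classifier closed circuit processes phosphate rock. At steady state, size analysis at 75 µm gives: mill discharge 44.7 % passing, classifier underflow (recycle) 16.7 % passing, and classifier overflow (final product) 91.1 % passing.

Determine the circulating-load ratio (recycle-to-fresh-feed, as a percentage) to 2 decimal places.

CL = 165.71 %

Let r = R/F. Size balance at 75 µm:
(1+r)d = ru + o → r = (o−d)/(d−u)
r = (91.1 − 44.7)/(44.7 − 16.7) = 46.4/28.0 = 1.6571
CL = 100·r = 165.71 %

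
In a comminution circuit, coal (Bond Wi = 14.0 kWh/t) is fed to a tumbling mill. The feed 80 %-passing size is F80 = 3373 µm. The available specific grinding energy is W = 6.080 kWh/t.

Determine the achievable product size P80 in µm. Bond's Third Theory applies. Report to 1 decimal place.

Bond: W = 10·Wi·(1/√P80 − 1/√F80)
P80^-0.5 = F80^-0.5 + W/(10 Wi)
  = 6.0800/(10·14.0) + 1/√3373 = 0.043429 + 0.017218 = 0.060647
P80 = (1/0.060647)² = 16.4889² = 271.88 µm

P80 = 271.9 µm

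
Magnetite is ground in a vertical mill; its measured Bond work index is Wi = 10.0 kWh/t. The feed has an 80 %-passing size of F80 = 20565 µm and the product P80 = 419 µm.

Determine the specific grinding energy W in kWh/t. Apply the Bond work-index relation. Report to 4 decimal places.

W = 4.1880 kWh/t

W = 10 Wi / √P80 − 10 Wi / √F80
1/√419 = 0.048853;  1/√20565 = 0.006973
W = 10·10.0·(0.048853 − 0.006973) = 4.1880 kWh/t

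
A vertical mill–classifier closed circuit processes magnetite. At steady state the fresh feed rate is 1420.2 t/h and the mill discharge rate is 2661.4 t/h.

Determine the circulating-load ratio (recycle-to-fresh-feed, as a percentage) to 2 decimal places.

CL = 87.40 %

Mill node: discharge = fresh + recycle.
R = M − F = 2661.4 − 1420.2 = 1241.2 t/h
CL = 100·R/F = 100·1241.2/1420.2 = 87.40 %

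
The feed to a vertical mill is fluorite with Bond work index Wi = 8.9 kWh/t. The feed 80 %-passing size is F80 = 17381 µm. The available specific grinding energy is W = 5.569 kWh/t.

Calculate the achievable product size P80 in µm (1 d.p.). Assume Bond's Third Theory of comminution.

W = 10·Wi·(P80^(-½) − F80^(-½))
⇒ 1/√P80 = W/(10 Wi) + 1/√F80
  = 5.5690/(10·8.9) + 1/√17381 = 0.062573 + 0.007585 = 0.070158
P80 = (1/0.070158)² = 14.2535² = 203.16 µm

P80 = 203.2 µm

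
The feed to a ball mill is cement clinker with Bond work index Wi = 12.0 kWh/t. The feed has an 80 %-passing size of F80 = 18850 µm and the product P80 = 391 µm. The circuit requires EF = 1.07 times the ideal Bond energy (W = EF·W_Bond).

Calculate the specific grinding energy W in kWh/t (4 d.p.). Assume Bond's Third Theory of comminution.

W = 5.5583 kWh/t

Bond: W = 10·Wi·(1/√P80 − 1/√F80)
1/√391 = 0.050572;  1/√18850 = 0.007284
W = 10·12.0·(0.050572 − 0.007284) = 5.1946 kWh/t
With EF = 1.07: W = 5.1946·1.07 = 5.5583 kWh/t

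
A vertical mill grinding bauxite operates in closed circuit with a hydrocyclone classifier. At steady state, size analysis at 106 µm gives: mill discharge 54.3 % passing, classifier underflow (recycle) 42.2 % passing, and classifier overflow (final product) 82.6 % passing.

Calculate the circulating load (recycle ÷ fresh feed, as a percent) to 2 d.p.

CL = 233.88 %

Let r = R/F. Size balance at 106 µm:
(1+r)·d = r·u + o ⇒ r = (o−d)/(d−u)
r = (82.6 − 54.3)/(54.3 − 42.2) = 28.3/12.1 = 2.3388
CL = 100·r = 233.88 %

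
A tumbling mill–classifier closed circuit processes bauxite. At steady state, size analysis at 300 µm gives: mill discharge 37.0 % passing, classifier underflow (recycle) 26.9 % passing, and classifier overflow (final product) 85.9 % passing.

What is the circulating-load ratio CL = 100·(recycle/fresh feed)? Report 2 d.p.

Classifier node, passing 300 µm:
r = (o − d)/(d − u)
r = (85.9 − 37.0)/(37.0 − 26.9) = 48.9/10.1 = 4.8416
CL = 100·r = 484.16 %

CL = 484.16 %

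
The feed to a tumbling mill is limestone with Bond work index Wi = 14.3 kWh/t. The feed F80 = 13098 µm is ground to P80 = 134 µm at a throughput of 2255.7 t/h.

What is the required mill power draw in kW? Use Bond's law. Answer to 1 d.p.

P = 25046.9 kW

W = 10 Wi (1/√P80 − 1/√F80)  [Bond]
W = 10·14.3·(1/√134 − 1/√13098) = 10·14.3·(0.077649) = 11.1038 kWh/t
P_mill = W·ṁ = 11.1038·2255.7 = 25046.9 kW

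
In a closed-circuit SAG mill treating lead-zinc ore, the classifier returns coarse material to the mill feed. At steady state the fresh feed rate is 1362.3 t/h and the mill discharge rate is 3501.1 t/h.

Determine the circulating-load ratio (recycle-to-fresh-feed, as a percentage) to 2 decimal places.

CL = 157.00 %

Steady state: M = F + R.
R = M − F = 3501.1 − 1362.3 = 2138.8 t/h
CL = 100·R/F = 100·2138.8/1362.3 = 157.00 %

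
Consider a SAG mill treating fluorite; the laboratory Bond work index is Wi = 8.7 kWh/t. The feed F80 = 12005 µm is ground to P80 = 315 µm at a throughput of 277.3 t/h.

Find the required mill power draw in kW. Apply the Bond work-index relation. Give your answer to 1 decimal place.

P = 1139.1 kW

W_Bond = 10·Wi·(1/√P₈₀ − 1/√F₈₀)
W = 10·8.7·(1/√315 − 1/√12005) = 10·8.7·(0.047217) = 4.1079 kWh/t
Mill draw = 4.1079 × 277.3 = 1139.1 kW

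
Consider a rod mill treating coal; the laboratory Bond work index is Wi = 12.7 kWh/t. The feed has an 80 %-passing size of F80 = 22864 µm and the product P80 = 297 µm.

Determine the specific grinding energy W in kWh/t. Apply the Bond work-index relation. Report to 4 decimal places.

W = 6.5294 kWh/t

W = 10·Wi·(P80^(-½) − F80^(-½))
1/√297 = 0.058026;  1/√22864 = 0.006613
W = 10·12.7·(0.058026 − 0.006613) = 6.5294 kWh/t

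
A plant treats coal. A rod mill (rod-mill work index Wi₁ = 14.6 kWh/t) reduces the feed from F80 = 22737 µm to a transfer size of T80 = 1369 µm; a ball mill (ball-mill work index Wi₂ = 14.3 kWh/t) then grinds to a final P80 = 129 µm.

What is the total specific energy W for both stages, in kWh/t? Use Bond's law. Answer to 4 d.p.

Bond: W = 10·Wi·(1/√P80 − 1/√F80)
Stage 1 (22737→1369 µm, Wi₁=14.6): W₁ = 10·14.6·(0.027027 − 0.006632) = 2.9777 kWh/t
Stage 2 (1369→129 µm, Wi₂=14.3): W₂ = 10·14.3·(0.088045 − 0.027027) = 8.7256 kWh/t
W = W₁ + W₂ = 2.9777 + 8.7256 = 11.7033 kWh/t

W = 11.7033 kWh/t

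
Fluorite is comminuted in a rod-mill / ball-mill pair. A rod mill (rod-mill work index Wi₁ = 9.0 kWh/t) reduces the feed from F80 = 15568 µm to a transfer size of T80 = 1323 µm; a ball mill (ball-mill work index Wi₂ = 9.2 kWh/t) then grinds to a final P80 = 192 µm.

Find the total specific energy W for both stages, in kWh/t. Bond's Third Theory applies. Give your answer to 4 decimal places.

Bond:  W = 10 Wi (1/√P − 1/√F)
Stage 1 (15568→1323 µm, Wi₁=9.0): W₁ = 10·9.0·(0.027493 − 0.008015) = 1.7530 kWh/t
Stage 2 (1323→192 µm, Wi₂=9.2): W₂ = 10·9.2·(0.072169 − 0.027493) = 4.1102 kWh/t
W = W₁ + W₂ = 1.7530 + 4.1102 = 5.8632 kWh/t

W = 5.8632 kWh/t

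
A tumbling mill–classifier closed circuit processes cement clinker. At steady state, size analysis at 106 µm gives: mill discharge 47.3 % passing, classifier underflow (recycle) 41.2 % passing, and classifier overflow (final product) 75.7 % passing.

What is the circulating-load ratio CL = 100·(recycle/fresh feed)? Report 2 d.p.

Classifier node, passing 106 µm:
r = (o − d)/(d − u)
r = (75.7 − 47.3)/(47.3 − 41.2) = 28.4/6.1 = 4.6557
CL = 100·r = 465.57 %

CL = 465.57 %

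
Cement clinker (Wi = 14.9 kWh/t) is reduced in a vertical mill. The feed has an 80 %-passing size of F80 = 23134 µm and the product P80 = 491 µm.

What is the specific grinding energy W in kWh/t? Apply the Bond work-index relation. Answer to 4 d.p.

W = 5.7446 kWh/t

W = 10 Wi (P80^-0.5 − F80^-0.5)
1/√491 = 0.045129;  1/√23134 = 0.006575
W = 10·14.9·(0.045129 − 0.006575) = 5.7446 kWh/t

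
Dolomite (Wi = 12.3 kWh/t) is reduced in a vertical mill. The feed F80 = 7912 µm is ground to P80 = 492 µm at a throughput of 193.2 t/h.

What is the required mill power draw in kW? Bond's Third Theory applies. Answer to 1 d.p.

W = 10 Wi (P80^-0.5 − F80^-0.5)
W = 10·12.3·(1/√492 − 1/√7912) = 10·12.3·(0.033841) = 4.1625 kWh/t
P = W·T = 4.1625·193.2 = 804.2 kW

P = 804.2 kW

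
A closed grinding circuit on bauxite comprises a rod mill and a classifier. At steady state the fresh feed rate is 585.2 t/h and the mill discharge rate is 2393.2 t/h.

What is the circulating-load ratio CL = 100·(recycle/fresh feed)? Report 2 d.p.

CL = 308.95 %

Steady state: M = F + R.
R = M − F = 2393.2 − 585.2 = 1808.0 t/h
CL = 100·R/F = 100·1808.0/585.2 = 308.95 %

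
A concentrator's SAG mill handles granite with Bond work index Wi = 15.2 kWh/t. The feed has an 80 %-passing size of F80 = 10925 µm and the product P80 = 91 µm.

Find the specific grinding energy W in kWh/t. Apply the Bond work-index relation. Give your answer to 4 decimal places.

W = 14.4797 kWh/t

W = 10·Wi·(P80^(-½) − F80^(-½))
1/√91 = 0.104828;  1/√10925 = 0.009567
W = 10·15.2·(0.104828 − 0.009567) = 14.4797 kWh/t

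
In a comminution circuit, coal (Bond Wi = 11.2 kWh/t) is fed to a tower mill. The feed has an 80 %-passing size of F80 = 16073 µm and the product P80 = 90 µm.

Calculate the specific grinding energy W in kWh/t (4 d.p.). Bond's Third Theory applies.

W = 10.9224 kWh/t

W = 10 Wi (1/√P80 − 1/√F80)  [Bond]
1/√90 = 0.105409;  1/√16073 = 0.007888
W = 10·11.2·(0.105409 − 0.007888) = 10.9224 kWh/t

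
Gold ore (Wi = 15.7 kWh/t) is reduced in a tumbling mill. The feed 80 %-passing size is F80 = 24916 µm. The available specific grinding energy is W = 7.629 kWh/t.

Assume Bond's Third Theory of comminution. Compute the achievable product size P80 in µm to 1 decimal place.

W = 10·Wi·[P80^(−½) − F80^(−½)]
1/√P80 = 1/√F80 + W/(10·Wi)
  = 7.6290/(10·15.7) + 1/√24916 = 0.048592 + 0.006335 = 0.054928
P80 = (1/0.054928)² = 18.2058² = 331.45 µm

P80 = 331.5 µm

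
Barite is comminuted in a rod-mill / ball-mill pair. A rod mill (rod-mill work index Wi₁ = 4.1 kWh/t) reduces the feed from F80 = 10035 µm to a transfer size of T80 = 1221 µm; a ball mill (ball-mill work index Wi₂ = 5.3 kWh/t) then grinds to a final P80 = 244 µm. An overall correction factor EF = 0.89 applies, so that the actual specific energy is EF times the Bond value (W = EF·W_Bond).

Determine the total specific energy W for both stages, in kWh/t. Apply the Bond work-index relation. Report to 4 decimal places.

W = 2.3498 kWh/t

W = 10 Wi / √P80 − 10 Wi / √F80
Stage 1 (10035→1221 µm, Wi₁=4.1): W₁ = 10·4.1·(0.028618 − 0.009983) = 0.7641 kWh/t
Stage 2 (1221→244 µm, Wi₂=5.3): W₂ = 10·5.3·(0.064018 − 0.028618) = 1.8762 kWh/t
W = W₁ + W₂ = 0.7641 + 1.8762 = 2.6403 kWh/t
Corrected W = EF·W_Bond = 0.89·2.6403 = 2.3498 kWh/t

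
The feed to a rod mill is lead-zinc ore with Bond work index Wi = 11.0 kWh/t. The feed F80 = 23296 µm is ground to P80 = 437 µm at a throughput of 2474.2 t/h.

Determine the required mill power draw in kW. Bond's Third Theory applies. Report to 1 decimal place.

P = 11236.1 kW

W_Bond = 10·Wi·(1/√P₈₀ − 1/√F₈₀)
W = 10·11.0·(1/√437 − 1/√23296) = 10·11.0·(0.041285) = 4.5413 kWh/t
P = W·T = 4.5413·2474.2 = 11236.1 kW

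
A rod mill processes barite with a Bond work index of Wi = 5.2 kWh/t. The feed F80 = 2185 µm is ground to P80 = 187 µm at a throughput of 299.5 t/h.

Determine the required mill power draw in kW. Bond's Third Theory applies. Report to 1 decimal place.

P = 805.7 kW

W = 10·Wi·[P80^(−½) − F80^(−½)]
W = 10·5.2·(1/√187 − 1/√2185) = 10·5.2·(0.051734) = 2.6902 kWh/t
P_mill = W·ṁ = 2.6902·299.5 = 805.7 kW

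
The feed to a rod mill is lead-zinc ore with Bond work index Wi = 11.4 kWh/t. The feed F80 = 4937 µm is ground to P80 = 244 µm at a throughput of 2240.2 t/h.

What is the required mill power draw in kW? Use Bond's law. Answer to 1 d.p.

P = 12714.6 kW

W = 10·Wi·[P80^(−½) − F80^(−½)]
W = 10·11.4·(1/√244 − 1/√4937) = 10·11.4·(0.049786) = 5.6756 kWh/t
Mill draw = 5.6756 × 2240.2 = 12714.6 kW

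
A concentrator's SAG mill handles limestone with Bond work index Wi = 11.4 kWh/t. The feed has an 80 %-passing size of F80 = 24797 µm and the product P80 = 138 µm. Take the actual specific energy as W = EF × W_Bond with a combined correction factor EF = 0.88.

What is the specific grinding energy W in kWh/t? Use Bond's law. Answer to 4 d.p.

Bond: W = 10·Wi·(1/√P80 − 1/√F80)
1/√138 = 0.085126;  1/√24797 = 0.006350
W = 10·11.4·(0.085126 − 0.006350) = 8.9804 kWh/t
Apply correction: 8.9804 × 0.88 = 7.9027 kWh/t

W = 7.9027 kWh/t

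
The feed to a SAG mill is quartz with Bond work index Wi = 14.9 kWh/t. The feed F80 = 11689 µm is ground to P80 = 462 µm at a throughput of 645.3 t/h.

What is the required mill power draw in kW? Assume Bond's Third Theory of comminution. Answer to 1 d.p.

W = 10 Wi (1/√P80 − 1/√F80)  [Bond]
W = 10·14.9·(1/√462 − 1/√11689) = 10·14.9·(0.037275) = 5.5540 kWh/t
Power = W × throughput = 5.5540 kWh/t × 645.3 t/h = 3584.0 kW

P = 3584.0 kW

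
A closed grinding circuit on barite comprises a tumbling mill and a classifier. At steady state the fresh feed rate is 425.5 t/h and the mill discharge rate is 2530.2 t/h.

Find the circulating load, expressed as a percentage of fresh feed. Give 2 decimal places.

Discharge = new feed + return, hence
R = M − F = 2530.2 − 425.5 = 2104.7 t/h
CL = 100·R/F = 100·2104.7/425.5 = 494.64 %

CL = 494.64 %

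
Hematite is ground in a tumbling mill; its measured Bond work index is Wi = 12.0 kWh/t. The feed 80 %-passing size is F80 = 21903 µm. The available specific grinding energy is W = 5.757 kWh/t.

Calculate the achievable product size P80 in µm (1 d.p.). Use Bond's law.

W = 10 Wi (P80^-0.5 − F80^-0.5)
P80^(−½) = W/(10 Wi) + F80^(−½)
  = 5.7570/(10·12.0) + 1/√21903 = 0.047975 + 0.006757 = 0.054732
P80 = (1/0.054732)² = 18.2709² = 333.82 µm

P80 = 333.8 µm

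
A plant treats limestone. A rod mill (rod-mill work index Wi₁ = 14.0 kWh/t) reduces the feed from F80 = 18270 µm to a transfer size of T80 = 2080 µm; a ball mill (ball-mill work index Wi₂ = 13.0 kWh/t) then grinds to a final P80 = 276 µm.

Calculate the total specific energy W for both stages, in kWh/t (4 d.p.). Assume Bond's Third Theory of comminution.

W = 7.0086 kWh/t

W_Bond = 10·Wi·(1/√P₈₀ − 1/√F₈₀)
Stage 1 (18270→2080 µm, Wi₁=14.0): W₁ = 10·14.0·(0.021926 − 0.007398) = 2.0339 kWh/t
Stage 2 (2080→276 µm, Wi₂=13.0): W₂ = 10·13.0·(0.060193 − 0.021926) = 4.9746 kWh/t
W = W₁ + W₂ = 2.0339 + 4.9746 = 7.0086 kWh/t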